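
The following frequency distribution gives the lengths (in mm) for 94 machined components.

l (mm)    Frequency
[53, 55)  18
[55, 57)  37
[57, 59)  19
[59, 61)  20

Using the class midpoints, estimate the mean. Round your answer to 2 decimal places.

56.87

Midpoints: 54, 56, 58, 60
Σfm = 18×54 + 37×56 + 19×58 + 20×60 = 5346
n = Σf = 94
Mean = 5346 / 94 = 56.8723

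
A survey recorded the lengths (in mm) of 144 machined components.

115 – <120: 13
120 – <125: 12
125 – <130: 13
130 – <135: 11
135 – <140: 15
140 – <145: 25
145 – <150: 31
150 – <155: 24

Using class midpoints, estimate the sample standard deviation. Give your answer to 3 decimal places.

11.343

Midpoints: 117.5, 122.5, 127.5, 132.5, 137.5, 142.5, 147.5, 152.5
n = 144, Σfm = 19970, mean = 138.6806
Σfm² = 2787850
Σf(m − x̄)² = Σfm² − (Σfm)²/n = 2787850 − 19970²/144 = 18399.3056
Sample variance = 18399.3056 / 143 = 128.6665
Standard deviation = √128.6665 = 11.3431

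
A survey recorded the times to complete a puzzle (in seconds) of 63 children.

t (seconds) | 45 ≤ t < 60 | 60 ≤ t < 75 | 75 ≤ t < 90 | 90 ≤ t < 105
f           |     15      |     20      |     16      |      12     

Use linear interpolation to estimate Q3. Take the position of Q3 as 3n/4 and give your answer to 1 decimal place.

86.5

Cumulative frequencies: 15, 35, 51, 63
n = 63; position = 3n/4 = 47.25.
This falls in the class 75 ≤ t < 90: L = 75, F = 35, f = 16, h = 15.
Upper quartile ≈ 75 + ((47.25 − 35) / 16) × 15 = 86.4844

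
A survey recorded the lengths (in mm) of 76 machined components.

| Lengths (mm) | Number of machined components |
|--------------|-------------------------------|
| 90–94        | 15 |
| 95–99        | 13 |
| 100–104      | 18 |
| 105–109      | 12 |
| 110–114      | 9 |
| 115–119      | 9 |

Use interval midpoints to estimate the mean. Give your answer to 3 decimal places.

102.921

Midpoints: 92, 97, 102, 107, 112, 117
Σfm = 15×92 + 13×97 + 18×102 + 12×107 + 9×112 + 9×117 = 7822
n = Σf = 76
Mean = 7822 / 76 = 102.9211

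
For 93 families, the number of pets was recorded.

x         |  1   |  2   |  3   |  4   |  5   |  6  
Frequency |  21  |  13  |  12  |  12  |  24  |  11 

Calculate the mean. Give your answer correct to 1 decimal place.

3.4

Values: 1, 2, 3, 4, 5, 6
Σfx = 21×1 + 13×2 + 12×3 + 12×4 + 24×5 + 11×6 = 317
n = Σf = 93
Mean = 317 / 93 = 3.4086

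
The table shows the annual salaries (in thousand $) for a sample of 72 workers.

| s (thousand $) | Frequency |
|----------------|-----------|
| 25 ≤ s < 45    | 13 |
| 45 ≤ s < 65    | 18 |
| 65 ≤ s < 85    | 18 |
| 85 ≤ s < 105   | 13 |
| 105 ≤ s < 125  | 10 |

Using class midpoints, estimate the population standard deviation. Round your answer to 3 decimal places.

Midpoints: 35, 55, 75, 95, 115
n = 72, Σfm = 5180, mean = 71.9444
Σfm² = 421200
Σf(m − x̄)² = Σfm² − (Σfm)²/n = 421200 − 5180²/72 = 48527.7778
Population variance = 48527.7778 / 72 = 673.9969
Standard deviation = √673.9969 = 25.9615

25.961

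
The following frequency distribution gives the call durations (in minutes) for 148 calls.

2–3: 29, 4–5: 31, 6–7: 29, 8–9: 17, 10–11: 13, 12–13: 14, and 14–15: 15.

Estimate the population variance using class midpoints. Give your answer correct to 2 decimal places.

Midpoints: 2.5, 4.5, 6.5, 8.5, 10.5, 12.5, 14.5
n = 148, Σfm = 1074, mean = 7.2568
Σfm² = 10037
Σf(m − x̄)² = Σfm² − (Σfm)²/n = 10037 − 1074²/148 = 2243.2432
Population variance = 2243.2432 / 148 = 15.1570

15.16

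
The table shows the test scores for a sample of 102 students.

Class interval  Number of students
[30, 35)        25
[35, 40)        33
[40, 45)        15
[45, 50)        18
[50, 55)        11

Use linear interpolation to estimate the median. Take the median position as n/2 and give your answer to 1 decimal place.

Cumulative frequencies: 25, 58, 73, 91, 102
n = 102; position = n/2 = 51.
This falls in the class [35, 40): L = 35, F = 25, f = 33, h = 5.
Median ≈ 35 + ((51 − 25) / 33) × 5 = 38.9394

38.9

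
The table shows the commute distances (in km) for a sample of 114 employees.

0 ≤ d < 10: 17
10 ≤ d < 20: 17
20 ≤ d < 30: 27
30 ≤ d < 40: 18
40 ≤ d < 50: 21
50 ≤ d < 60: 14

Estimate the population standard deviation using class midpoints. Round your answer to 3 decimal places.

Midpoints: 5, 15, 25, 35, 45, 55
n = 114, Σfm = 3360, mean = 29.4737
Σfm² = 128050
Σf(m − x̄)² = Σfm² − (Σfm)²/n = 128050 − 3360²/114 = 29018.4211
Population variance = 29018.4211 / 114 = 254.5476
Standard deviation = √254.5476 = 15.9545

15.955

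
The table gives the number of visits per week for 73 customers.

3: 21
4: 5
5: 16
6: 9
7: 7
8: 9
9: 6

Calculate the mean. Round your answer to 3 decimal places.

Values: 3, 4, 5, 6, 7, 8, 9
Σfx = 21×3 + 5×4 + 16×5 + 9×6 + 7×7 + 9×8 + 6×9 = 392
n = Σf = 73
Mean = 392 / 73 = 5.3699

5.370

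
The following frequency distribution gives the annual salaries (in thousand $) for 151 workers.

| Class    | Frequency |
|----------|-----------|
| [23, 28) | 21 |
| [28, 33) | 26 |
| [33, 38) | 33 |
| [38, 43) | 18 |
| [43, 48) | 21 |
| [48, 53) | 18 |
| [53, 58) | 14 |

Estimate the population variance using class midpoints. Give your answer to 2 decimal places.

Midpoints: 25.5, 30.5, 35.5, 40.5, 45.5, 50.5, 55.5
n = 151, Σfm = 5870.5, mean = 38.8775
Σfm² = 241457.75
Σf(m − x̄)² = Σfm² − (Σfm)²/n = 241457.75 − 5870.5²/151 = 13227.4834
Population variance = 13227.4834 / 151 = 87.5992

87.60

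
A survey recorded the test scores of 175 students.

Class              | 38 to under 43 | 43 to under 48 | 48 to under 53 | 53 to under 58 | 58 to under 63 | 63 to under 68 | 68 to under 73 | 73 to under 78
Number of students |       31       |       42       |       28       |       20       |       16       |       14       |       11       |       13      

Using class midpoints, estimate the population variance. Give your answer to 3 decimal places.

117.285

Midpoints: 40.5, 45.5, 50.5, 55.5, 60.5, 65.5, 70.5, 75.5
n = 175, Σfm = 9332.5, mean = 53.3286
Σfm² = 518213.75
Σf(m − x̄)² = Σfm² − (Σfm)²/n = 518213.75 − 9332.5²/175 = 20524.8571
Population variance = 20524.8571 / 175 = 117.2849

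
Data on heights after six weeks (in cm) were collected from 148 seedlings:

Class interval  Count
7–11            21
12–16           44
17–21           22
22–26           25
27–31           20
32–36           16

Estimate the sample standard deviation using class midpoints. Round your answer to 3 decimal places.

Midpoints: 9, 14, 19, 24, 29, 34
n = 148, Σfm = 2947, mean = 19.9122
Σfm² = 67983
Σf(m − x̄)² = Σfm² − (Σfm)²/n = 67983 − 2947²/148 = 9301.8581
Sample variance = 9301.8581 / 147 = 63.2779
Standard deviation = √63.2779 = 7.9547

7.955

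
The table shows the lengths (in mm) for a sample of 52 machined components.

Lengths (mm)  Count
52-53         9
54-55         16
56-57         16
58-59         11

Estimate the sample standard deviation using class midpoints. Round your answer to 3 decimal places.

Midpoints: 52.5, 54.5, 56.5, 58.5
n = 52, Σfm = 2892, mean = 55.6154
Σfm² = 161051
Σf(m − x̄)² = Σfm² − (Σfm)²/n = 161051 − 2892²/52 = 211.3077
Sample variance = 211.3077 / 51 = 4.1433
Standard deviation = √4.1433 = 2.0355

2.036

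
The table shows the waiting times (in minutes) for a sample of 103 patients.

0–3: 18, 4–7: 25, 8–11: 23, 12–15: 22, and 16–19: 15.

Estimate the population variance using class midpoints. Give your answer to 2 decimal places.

27.68

Midpoints: 1.5, 5.5, 9.5, 13.5, 17.5
n = 103, Σfm = 942.5, mean = 9.1505
Σfm² = 11475.75
Σf(m − x̄)² = Σfm² − (Σfm)²/n = 11475.75 − 942.5²/103 = 2851.4175
Population variance = 2851.4175 / 103 = 27.6837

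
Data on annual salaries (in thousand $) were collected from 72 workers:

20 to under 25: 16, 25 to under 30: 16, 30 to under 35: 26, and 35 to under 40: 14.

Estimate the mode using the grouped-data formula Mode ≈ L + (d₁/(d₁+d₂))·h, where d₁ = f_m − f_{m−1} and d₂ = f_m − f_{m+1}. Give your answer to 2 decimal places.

32.27

Modal class: 30 to under 35 (highest frequency 26).
d₁ = 26 − 16 = 10, d₂ = 26 − 14 = 12
Mode ≈ 30 + (10/(10+12)) × 5 = 30 + 2.2727 = 32.2727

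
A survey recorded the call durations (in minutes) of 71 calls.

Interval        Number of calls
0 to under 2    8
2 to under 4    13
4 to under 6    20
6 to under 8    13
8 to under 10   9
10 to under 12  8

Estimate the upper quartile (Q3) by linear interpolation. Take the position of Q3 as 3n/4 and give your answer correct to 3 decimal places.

7.885

Cumulative frequencies: 8, 21, 41, 54, 63, 71
n = 71; position = 3n/4 = 53.25.
This falls in the class 6 to under 8: L = 6, F = 41, f = 13, h = 2.
Upper quartile ≈ 6 + ((53.25 − 41) / 13) × 2 = 7.8846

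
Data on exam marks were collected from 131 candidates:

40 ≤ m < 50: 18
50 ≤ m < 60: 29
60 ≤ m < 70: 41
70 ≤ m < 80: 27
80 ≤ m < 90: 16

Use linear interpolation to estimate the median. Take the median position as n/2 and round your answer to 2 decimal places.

64.51

Cumulative frequencies: 18, 47, 88, 115, 131
n = 131; position = n/2 = 65.5.
This falls in the class 60 ≤ m < 70: L = 60, F = 47, f = 41, h = 10.
Median ≈ 60 + ((65.5 − 47) / 41) × 10 = 64.5122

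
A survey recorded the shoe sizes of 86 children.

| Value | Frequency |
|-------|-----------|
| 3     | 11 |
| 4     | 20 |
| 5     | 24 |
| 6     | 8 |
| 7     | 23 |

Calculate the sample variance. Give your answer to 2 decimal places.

1.91

Values: 3, 4, 5, 6, 7
n = 86, Σfx = 442, mean = 5.1395
Σfx² = 2434
Σf(x − x̄)² = Σfx² − (Σfx)²/n = 2434 − 442²/86 = 162.3256
Sample variance = 162.3256 / 85 = 1.9097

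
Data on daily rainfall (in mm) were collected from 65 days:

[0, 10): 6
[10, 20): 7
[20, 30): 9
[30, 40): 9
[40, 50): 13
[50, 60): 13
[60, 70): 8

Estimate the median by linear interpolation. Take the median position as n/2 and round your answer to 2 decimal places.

41.15

Cumulative frequencies: 6, 13, 22, 31, 44, 57, 65
n = 65; position = n/2 = 32.5.
This falls in the class [40, 50): L = 40, F = 31, f = 13, h = 10.
Median ≈ 40 + ((32.5 − 31) / 13) × 10 = 41.1538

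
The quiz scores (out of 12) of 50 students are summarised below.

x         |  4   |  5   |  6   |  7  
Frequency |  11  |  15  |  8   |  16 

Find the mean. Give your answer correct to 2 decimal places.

Values: 4, 5, 6, 7
Σfx = 11×4 + 15×5 + 8×6 + 16×7 = 279
n = Σf = 50
Mean = 279 / 50 = 5.5800

5.58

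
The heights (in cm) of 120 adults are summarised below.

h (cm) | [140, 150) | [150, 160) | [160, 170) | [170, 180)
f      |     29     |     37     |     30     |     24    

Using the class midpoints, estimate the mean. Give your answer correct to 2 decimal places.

Midpoints: 145, 155, 165, 175
Σfm = 29×145 + 37×155 + 30×165 + 24×175 = 19090
n = Σf = 120
Mean = 19090 / 120 = 159.0833

159.08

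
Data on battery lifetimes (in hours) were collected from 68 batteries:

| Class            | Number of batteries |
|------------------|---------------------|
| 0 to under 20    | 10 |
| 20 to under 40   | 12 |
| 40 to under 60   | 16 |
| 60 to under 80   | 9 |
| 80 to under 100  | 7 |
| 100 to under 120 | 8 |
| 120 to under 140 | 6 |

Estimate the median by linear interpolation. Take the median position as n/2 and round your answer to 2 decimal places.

55.00

Cumulative frequencies: 10, 22, 38, 47, 54, 62, 68
n = 68; position = n/2 = 34.
This falls in the class 40 to under 60: L = 40, F = 22, f = 16, h = 20.
Median ≈ 40 + ((34 − 22) / 16) × 20 = 55.0000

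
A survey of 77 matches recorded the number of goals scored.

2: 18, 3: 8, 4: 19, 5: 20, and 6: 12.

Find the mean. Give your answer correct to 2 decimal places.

4.00

Values: 2, 3, 4, 5, 6
Σfx = 18×2 + 8×3 + 19×4 + 20×5 + 12×6 = 308
n = Σf = 77
Mean = 308 / 77 = 4.0000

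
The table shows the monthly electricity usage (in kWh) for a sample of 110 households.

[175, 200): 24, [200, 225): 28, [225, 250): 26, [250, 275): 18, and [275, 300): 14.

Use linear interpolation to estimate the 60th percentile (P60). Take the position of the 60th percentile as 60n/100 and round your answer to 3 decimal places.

238.462

Cumulative frequencies: 24, 52, 78, 96, 110
n = 110; position = 60n/100 = 66.
This falls in the class [225, 250): L = 225, F = 52, f = 26, h = 25.
60th percentile ≈ 225 + ((66 − 52) / 26) × 25 = 238.4615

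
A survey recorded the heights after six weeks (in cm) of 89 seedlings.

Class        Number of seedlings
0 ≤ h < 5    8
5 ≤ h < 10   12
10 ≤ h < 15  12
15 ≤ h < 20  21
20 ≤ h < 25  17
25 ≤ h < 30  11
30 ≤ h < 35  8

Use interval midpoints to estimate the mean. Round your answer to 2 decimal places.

Midpoints: 2.5, 7.5, 12.5, 17.5, 22.5, 27.5, 32.5
Σfm = 8×2.5 + 12×7.5 + 12×12.5 + 21×17.5 + 17×22.5 + 11×27.5 + 8×32.5 = 1572.5
n = Σf = 89
Mean = 1572.5 / 89 = 17.6685

17.67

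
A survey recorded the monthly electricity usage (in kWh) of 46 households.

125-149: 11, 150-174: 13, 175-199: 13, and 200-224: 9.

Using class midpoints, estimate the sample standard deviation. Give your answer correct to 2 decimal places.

26.69

Midpoints: 137, 162, 187, 212
n = 46, Σfm = 7952, mean = 172.8696
Σfm² = 1406724
Σf(m − x̄)² = Σfm² − (Σfm)²/n = 1406724 − 7952²/46 = 32065.2174
Sample variance = 32065.2174 / 45 = 712.5604
Standard deviation = √712.5604 = 26.6938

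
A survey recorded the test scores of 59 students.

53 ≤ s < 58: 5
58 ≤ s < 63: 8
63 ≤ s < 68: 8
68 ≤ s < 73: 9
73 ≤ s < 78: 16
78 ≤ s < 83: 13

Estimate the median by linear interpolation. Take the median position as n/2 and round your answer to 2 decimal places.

72.72

Cumulative frequencies: 5, 13, 21, 30, 46, 59
n = 59; position = n/2 = 29.5.
This falls in the class 68 ≤ s < 73: L = 68, F = 21, f = 9, h = 5.
Median ≈ 68 + ((29.5 − 21) / 9) × 5 = 72.7222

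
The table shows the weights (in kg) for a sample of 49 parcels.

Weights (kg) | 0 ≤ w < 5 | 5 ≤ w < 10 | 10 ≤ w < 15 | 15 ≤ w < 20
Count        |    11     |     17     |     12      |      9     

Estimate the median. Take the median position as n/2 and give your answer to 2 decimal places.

Cumulative frequencies: 11, 28, 40, 49
n = 49; position = n/2 = 24.5.
This falls in the class 5 ≤ w < 10: L = 5, F = 11, f = 17, h = 5.
Median ≈ 5 + ((24.5 − 11) / 17) × 5 = 8.9706

8.97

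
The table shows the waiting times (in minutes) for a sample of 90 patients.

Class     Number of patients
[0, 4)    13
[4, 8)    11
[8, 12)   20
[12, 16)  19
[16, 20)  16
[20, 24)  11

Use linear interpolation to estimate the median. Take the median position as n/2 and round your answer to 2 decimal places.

Cumulative frequencies: 13, 24, 44, 63, 79, 90
n = 90; position = n/2 = 45.
This falls in the class [12, 16): L = 12, F = 44, f = 19, h = 4.
Median ≈ 12 + ((45 − 44) / 19) × 4 = 12.2105

12.21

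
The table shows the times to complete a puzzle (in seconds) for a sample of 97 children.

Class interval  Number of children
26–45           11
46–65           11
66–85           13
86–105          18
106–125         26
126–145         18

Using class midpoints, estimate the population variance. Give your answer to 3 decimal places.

Midpoints: 35.5, 55.5, 75.5, 95.5, 115.5, 135.5
n = 97, Σfm = 9143.5, mean = 94.2629
Σfm² = 963344.25
Σf(m − x̄)² = Σfm² − (Σfm)²/n = 963344.25 − 9143.5²/97 = 101451.5464
Population variance = 101451.5464 / 97 = 1045.8922

1045.892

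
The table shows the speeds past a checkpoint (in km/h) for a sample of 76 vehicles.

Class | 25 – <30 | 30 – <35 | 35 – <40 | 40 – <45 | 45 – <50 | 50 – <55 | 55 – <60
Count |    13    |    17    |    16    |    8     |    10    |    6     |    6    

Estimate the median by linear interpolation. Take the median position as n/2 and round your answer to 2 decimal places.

Cumulative frequencies: 13, 30, 46, 54, 64, 70, 76
n = 76; position = n/2 = 38.
This falls in the class 35 – <40: L = 35, F = 30, f = 16, h = 5.
Median ≈ 35 + ((38 − 30) / 16) × 5 = 37.5000

37.50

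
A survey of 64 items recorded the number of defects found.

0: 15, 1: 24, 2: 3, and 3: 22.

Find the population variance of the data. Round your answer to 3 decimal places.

1.406

Values: 0, 1, 2, 3
n = 64, Σfx = 96, mean = 1.5000
Σfx² = 234
Σf(x − x̄)² = Σfx² − (Σfx)²/n = 234 − 96²/64 = 90.0000
Population variance = 90.0000 / 64 = 1.4062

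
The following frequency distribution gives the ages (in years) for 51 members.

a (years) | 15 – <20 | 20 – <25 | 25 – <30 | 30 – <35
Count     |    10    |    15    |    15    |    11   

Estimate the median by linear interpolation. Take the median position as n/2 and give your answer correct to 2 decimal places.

Cumulative frequencies: 10, 25, 40, 51
n = 51; position = n/2 = 25.5.
This falls in the class 25 – <30: L = 25, F = 25, f = 15, h = 5.
Median ≈ 25 + ((25.5 − 25) / 15) × 5 = 25.1667

25.17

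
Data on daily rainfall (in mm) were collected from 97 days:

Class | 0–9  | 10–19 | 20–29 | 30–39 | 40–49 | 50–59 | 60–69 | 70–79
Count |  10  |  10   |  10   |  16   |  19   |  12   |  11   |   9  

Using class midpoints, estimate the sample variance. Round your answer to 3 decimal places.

439.712

Midpoints: 4.5, 14.5, 24.5, 34.5, 44.5, 54.5, 64.5, 74.5
n = 97, Σfm = 3866.5, mean = 39.8608
Σfm² = 196334.25
Σf(m − x̄)² = Σfm² − (Σfm)²/n = 196334.25 − 3866.5²/97 = 42212.3711
Sample variance = 42212.3711 / 96 = 439.7122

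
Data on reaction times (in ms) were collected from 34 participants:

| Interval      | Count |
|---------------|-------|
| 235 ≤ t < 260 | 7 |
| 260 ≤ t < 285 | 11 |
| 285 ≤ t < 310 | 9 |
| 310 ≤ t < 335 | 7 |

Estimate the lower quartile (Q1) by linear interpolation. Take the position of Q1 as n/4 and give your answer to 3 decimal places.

Cumulative frequencies: 7, 18, 27, 34
n = 34; position = n/4 = 8.5.
This falls in the class 260 ≤ t < 285: L = 260, F = 7, f = 11, h = 25.
Lower quartile ≈ 260 + ((8.5 − 7) / 11) × 25 = 263.4091

263.409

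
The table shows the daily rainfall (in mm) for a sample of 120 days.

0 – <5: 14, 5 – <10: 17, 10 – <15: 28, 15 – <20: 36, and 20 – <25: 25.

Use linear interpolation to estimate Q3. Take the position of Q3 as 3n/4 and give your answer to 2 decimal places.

19.31

Cumulative frequencies: 14, 31, 59, 95, 120
n = 120; position = 3n/4 = 90.
This falls in the class 15 – <20: L = 15, F = 59, f = 36, h = 5.
Upper quartile ≈ 15 + ((90 − 59) / 36) × 5 = 19.3056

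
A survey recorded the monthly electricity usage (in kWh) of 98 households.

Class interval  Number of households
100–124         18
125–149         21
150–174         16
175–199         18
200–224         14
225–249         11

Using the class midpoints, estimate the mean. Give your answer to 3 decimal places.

Midpoints: 112, 137, 162, 187, 212, 237
Σfm = 18×112 + 21×137 + 16×162 + 18×187 + 14×212 + 11×237 = 16426
n = Σf = 98
Mean = 16426 / 98 = 167.6122

167.612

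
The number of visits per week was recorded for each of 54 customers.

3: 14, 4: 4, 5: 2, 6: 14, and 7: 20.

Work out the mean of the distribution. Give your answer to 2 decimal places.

5.41

Values: 3, 4, 5, 6, 7
Σfx = 14×3 + 4×4 + 2×5 + 14×6 + 20×7 = 292
n = Σf = 54
Mean = 292 / 54 = 5.4074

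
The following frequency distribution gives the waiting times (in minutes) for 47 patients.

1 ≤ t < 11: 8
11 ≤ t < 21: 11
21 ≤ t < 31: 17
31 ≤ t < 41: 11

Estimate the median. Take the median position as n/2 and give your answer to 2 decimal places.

23.65

Cumulative frequencies: 8, 19, 36, 47
n = 47; position = n/2 = 23.5.
This falls in the class 21 ≤ t < 31: L = 21, F = 19, f = 17, h = 10.
Median ≈ 21 + ((23.5 − 19) / 17) × 10 = 23.6471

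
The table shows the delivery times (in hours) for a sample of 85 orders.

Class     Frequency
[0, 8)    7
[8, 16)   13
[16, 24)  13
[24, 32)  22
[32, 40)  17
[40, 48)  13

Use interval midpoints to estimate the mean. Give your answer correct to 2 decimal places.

Midpoints: 4, 12, 20, 28, 36, 44
Σfm = 7×4 + 13×12 + 13×20 + 22×28 + 17×36 + 13×44 = 2244
n = Σf = 85
Mean = 2244 / 85 = 26.4000

26.40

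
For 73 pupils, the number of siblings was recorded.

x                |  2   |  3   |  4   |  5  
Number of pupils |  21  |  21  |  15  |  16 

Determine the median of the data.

Cumulative frequencies: 21, 42, 57, 73
n = 73, so the median is the value in position (n+1)/2 = 37.
Position 37 falls at value 3.

3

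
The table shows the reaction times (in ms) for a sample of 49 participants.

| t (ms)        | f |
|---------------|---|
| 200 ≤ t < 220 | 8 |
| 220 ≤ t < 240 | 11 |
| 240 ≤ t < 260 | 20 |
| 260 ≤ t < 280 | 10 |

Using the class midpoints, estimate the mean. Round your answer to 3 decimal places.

243.061

Midpoints: 210, 230, 250, 270
Σfm = 8×210 + 11×230 + 20×250 + 10×270 = 11910
n = Σf = 49
Mean = 11910 / 49 = 243.0612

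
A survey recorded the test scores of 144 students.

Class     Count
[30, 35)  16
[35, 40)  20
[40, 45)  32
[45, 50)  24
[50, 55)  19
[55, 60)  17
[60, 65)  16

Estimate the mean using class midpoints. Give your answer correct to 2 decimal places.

46.84

Midpoints: 32.5, 37.5, 42.5, 47.5, 52.5, 57.5, 62.5
Σfm = 16×32.5 + 20×37.5 + 32×42.5 + 24×47.5 + 19×52.5 + 17×57.5 + 16×62.5 = 6745
n = Σf = 144
Mean = 6745 / 144 = 46.8403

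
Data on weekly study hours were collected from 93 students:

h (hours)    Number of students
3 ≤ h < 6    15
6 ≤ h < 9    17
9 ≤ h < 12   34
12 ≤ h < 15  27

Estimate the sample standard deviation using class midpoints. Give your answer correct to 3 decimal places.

Midpoints: 4.5, 7.5, 10.5, 13.5
n = 93, Σfm = 916.5, mean = 9.8548
Σfm² = 9929.25
Σf(m − x̄)² = Σfm² − (Σfm)²/n = 9929.25 − 916.5²/93 = 897.2903
Sample variance = 897.2903 / 92 = 9.7532
Standard deviation = √9.7532 = 3.1230

3.123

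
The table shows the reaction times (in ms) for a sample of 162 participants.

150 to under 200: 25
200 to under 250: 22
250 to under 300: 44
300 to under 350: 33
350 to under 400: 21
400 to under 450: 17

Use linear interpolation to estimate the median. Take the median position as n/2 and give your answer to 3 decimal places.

288.636

Cumulative frequencies: 25, 47, 91, 124, 145, 162
n = 162; position = n/2 = 81.
This falls in the class 250 to under 300: L = 250, F = 47, f = 44, h = 50.
Median ≈ 250 + ((81 − 47) / 44) × 50 = 288.6364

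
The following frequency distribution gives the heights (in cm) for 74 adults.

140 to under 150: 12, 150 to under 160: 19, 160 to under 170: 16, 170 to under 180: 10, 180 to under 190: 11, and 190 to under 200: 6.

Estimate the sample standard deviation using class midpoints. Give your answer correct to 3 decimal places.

Midpoints: 145, 155, 165, 175, 185, 195
n = 74, Σfm = 12280, mean = 165.9459
Σfm² = 2055250
Σf(m − x̄)² = Σfm² − (Σfm)²/n = 2055250 − 12280²/74 = 17433.7838
Sample variance = 17433.7838 / 73 = 238.8190
Standard deviation = √238.8190 = 15.4538

15.454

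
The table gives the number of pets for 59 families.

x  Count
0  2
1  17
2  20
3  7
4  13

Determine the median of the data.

Cumulative frequencies: 2, 19, 39, 46, 59
n = 59, so the median is the value in position (n+1)/2 = 30.
Position 30 falls at value 2.

2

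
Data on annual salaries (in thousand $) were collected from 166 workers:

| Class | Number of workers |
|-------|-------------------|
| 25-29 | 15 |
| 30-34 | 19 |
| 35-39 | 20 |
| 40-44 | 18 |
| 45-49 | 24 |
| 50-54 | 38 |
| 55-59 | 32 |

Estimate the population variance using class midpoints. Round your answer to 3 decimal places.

96.822

Midpoints: 27, 32, 37, 42, 47, 52, 57
n = 166, Σfm = 7437, mean = 44.8012
Σfm² = 349259
Σf(m − x̄)² = Σfm² − (Σfm)²/n = 349259 − 7437²/166 = 16072.4398
Population variance = 16072.4398 / 166 = 96.8219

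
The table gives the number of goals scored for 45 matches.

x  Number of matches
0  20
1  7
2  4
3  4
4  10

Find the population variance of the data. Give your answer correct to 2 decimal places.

2.65

Values: 0, 1, 2, 3, 4
n = 45, Σfx = 67, mean = 1.4889
Σfx² = 219
Σf(x − x̄)² = Σfx² − (Σfx)²/n = 219 − 67²/45 = 119.2444
Population variance = 119.2444 / 45 = 2.6499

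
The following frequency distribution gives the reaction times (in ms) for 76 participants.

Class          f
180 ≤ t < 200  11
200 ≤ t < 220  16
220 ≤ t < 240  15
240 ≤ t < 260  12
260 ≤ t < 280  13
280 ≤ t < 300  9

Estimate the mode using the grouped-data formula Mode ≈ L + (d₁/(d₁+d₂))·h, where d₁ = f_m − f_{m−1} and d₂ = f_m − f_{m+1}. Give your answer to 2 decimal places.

216.67

Modal class: 200 ≤ t < 220 (highest frequency 16).
d₁ = 16 − 11 = 5, d₂ = 16 − 15 = 1
Mode ≈ 200 + (5/(5+1)) × 20 = 200 + 16.6667 = 216.6667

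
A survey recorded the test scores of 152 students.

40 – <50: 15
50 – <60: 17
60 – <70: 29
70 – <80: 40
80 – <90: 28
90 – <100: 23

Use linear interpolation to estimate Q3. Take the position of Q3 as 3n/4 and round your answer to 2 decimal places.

Cumulative frequencies: 15, 32, 61, 101, 129, 152
n = 152; position = 3n/4 = 114.
This falls in the class 80 – <90: L = 80, F = 101, f = 28, h = 10.
Upper quartile ≈ 80 + ((114 − 101) / 28) × 10 = 84.6429

84.64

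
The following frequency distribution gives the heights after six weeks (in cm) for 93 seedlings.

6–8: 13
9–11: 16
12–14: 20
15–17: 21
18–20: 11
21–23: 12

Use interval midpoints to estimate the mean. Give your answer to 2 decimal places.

14.19

Midpoints: 7, 10, 13, 16, 19, 22
Σfm = 13×7 + 16×10 + 20×13 + 21×16 + 11×19 + 12×22 = 1320
n = Σf = 93
Mean = 1320 / 93 = 14.1935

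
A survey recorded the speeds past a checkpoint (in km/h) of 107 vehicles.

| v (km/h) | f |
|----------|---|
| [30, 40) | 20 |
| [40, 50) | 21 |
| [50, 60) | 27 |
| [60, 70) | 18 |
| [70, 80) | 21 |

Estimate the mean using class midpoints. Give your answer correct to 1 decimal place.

54.9

Midpoints: 35, 45, 55, 65, 75
Σfm = 20×35 + 21×45 + 27×55 + 18×65 + 21×75 = 5875
n = Σf = 107
Mean = 5875 / 107 = 54.9065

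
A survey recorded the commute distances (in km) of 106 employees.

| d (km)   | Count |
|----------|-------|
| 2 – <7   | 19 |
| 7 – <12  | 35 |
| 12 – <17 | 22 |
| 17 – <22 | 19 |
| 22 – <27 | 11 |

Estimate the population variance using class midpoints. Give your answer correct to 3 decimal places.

38.759

Midpoints: 4.5, 9.5, 14.5, 19.5, 24.5
n = 106, Σfm = 1377, mean = 12.9906
Σfm² = 21996.5
Σf(m − x̄)² = Σfm² − (Σfm)²/n = 21996.5 − 1377²/106 = 4108.4906
Population variance = 4108.4906 / 106 = 38.7593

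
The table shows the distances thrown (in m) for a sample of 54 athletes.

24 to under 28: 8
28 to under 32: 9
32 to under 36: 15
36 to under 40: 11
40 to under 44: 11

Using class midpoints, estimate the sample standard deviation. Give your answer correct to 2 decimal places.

Midpoints: 26, 30, 34, 38, 42
n = 54, Σfm = 1868, mean = 34.5926
Σfm² = 66136
Σf(m − x̄)² = Σfm² − (Σfm)²/n = 66136 − 1868²/54 = 1517.0370
Sample variance = 1517.0370 / 53 = 28.6233
Standard deviation = √28.6233 = 5.3501

5.35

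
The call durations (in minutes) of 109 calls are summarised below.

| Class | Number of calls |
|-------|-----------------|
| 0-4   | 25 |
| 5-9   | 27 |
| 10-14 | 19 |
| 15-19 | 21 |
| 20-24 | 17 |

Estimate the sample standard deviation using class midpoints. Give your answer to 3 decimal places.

6.998

Midpoints: 2, 7, 12, 17, 22
n = 109, Σfm = 1198, mean = 10.9908
Σfm² = 18456
Σf(m − x̄)² = Σfm² − (Σfm)²/n = 18456 − 1198²/109 = 5288.9908
Sample variance = 5288.9908 / 108 = 48.9721
Standard deviation = √48.9721 = 6.9980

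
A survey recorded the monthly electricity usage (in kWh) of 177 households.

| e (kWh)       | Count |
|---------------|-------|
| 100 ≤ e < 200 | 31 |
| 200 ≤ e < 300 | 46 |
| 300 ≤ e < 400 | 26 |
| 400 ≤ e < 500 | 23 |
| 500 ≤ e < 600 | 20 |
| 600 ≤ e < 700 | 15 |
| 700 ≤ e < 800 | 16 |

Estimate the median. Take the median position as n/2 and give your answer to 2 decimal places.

Cumulative frequencies: 31, 77, 103, 126, 146, 161, 177
n = 177; position = n/2 = 88.5.
This falls in the class 300 ≤ e < 400: L = 300, F = 77, f = 26, h = 100.
Median ≈ 300 + ((88.5 − 77) / 26) × 100 = 344.2308

344.23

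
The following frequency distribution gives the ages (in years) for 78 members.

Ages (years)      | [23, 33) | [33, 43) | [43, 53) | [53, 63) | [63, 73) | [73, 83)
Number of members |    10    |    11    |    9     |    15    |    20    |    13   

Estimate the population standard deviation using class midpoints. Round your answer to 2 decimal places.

Midpoints: 28, 38, 48, 58, 68, 78
n = 78, Σfm = 4374, mean = 56.0769
Σfm² = 266492
Σf(m − x̄)² = Σfm² − (Σfm)²/n = 266492 − 4374²/78 = 21211.5385
Population variance = 21211.5385 / 78 = 271.9428
Standard deviation = √271.9428 = 16.4907

16.49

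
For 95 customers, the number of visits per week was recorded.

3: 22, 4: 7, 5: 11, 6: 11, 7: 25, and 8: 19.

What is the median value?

6

Cumulative frequencies: 22, 29, 40, 51, 76, 95
n = 95, so the median is the value in position (n+1)/2 = 48.
Position 48 falls at value 6.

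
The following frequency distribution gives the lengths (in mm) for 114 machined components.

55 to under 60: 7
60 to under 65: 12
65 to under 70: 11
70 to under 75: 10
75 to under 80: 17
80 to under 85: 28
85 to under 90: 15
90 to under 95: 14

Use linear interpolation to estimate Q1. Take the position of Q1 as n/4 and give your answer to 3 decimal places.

Cumulative frequencies: 7, 19, 30, 40, 57, 85, 100, 114
n = 114; position = n/4 = 28.5.
This falls in the class 65 to under 70: L = 65, F = 19, f = 11, h = 5.
Lower quartile ≈ 65 + ((28.5 − 19) / 11) × 5 = 69.3182

69.318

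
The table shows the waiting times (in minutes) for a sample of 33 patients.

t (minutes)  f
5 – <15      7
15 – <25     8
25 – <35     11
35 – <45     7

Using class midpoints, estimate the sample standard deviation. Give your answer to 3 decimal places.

10.633

Midpoints: 10, 20, 30, 40
n = 33, Σfm = 840, mean = 25.4545
Σfm² = 25000
Σf(m − x̄)² = Σfm² − (Σfm)²/n = 25000 − 840²/33 = 3618.1818
Sample variance = 3618.1818 / 32 = 113.0682
Standard deviation = √113.0682 = 10.6334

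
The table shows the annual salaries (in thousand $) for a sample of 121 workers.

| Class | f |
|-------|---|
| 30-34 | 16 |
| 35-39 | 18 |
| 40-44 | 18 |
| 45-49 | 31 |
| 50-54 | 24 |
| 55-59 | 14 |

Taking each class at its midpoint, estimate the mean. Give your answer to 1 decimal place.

Midpoints: 32, 37, 42, 47, 52, 57
Σfm = 16×32 + 18×37 + 18×42 + 31×47 + 24×52 + 14×57 = 5437
n = Σf = 121
Mean = 5437 / 121 = 44.9339

44.9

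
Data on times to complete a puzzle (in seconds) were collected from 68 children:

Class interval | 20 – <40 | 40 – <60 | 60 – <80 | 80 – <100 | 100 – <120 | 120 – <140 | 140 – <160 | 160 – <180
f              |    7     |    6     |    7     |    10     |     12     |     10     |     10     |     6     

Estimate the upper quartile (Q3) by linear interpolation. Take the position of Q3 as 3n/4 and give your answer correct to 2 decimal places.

138.00

Cumulative frequencies: 7, 13, 20, 30, 42, 52, 62, 68
n = 68; position = 3n/4 = 51.
This falls in the class 120 – <140: L = 120, F = 42, f = 10, h = 20.
Upper quartile ≈ 120 + ((51 − 42) / 10) × 20 = 138.0000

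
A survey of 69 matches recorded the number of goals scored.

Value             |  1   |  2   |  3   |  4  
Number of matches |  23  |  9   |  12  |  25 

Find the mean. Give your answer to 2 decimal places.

2.57

Values: 1, 2, 3, 4
Σfx = 23×1 + 9×2 + 12×3 + 25×4 = 177
n = Σf = 69
Mean = 177 / 69 = 2.5652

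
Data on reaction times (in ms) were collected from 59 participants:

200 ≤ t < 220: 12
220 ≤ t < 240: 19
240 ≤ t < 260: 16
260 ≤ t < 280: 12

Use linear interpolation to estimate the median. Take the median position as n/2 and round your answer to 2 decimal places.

Cumulative frequencies: 12, 31, 47, 59
n = 59; position = n/2 = 29.5.
This falls in the class 220 ≤ t < 240: L = 220, F = 12, f = 19, h = 20.
Median ≈ 220 + ((29.5 − 12) / 19) × 20 = 238.4211

238.42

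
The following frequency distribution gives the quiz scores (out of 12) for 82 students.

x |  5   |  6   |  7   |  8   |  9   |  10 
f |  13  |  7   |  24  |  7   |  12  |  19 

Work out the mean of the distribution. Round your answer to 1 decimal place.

7.7

Values: 5, 6, 7, 8, 9, 10
Σfx = 13×5 + 7×6 + 24×7 + 7×8 + 12×9 + 19×10 = 629
n = Σf = 82
Mean = 629 / 82 = 7.6707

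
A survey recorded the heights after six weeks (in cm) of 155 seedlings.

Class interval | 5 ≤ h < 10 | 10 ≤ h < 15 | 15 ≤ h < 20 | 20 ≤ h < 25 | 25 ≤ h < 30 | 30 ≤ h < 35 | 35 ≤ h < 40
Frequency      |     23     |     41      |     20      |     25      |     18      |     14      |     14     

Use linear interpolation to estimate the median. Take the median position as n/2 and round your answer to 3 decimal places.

Cumulative frequencies: 23, 64, 84, 109, 127, 141, 155
n = 155; position = n/2 = 77.5.
This falls in the class 15 ≤ h < 20: L = 15, F = 64, f = 20, h = 5.
Median ≈ 15 + ((77.5 − 64) / 20) × 5 = 18.3750

18.375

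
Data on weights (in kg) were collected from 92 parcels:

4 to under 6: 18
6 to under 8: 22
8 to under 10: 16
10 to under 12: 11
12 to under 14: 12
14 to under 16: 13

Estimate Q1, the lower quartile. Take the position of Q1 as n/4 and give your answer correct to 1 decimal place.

6.5

Cumulative frequencies: 18, 40, 56, 67, 79, 92
n = 92; position = n/4 = 23.
This falls in the class 6 to under 8: L = 6, F = 18, f = 22, h = 2.
Lower quartile ≈ 6 + ((23 − 18) / 22) × 2 = 6.4545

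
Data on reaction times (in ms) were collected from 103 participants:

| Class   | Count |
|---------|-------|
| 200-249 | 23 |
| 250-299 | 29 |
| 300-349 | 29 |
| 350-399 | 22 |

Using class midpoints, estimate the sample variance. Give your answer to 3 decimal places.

2836.474

Midpoints: 224.5, 274.5, 324.5, 374.5
n = 103, Σfm = 30773.5, mean = 298.7718
Σfm² = 9483575.75
Σf(m − x̄)² = Σfm² − (Σfm)²/n = 9483575.75 − 30773.5²/103 = 289320.3883
Sample variance = 289320.3883 / 102 = 2836.4744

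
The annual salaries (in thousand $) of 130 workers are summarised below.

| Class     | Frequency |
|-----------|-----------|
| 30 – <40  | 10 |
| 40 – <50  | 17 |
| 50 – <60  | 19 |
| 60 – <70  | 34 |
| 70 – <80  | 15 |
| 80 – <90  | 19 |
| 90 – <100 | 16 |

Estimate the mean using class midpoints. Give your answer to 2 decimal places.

66.38

Midpoints: 35, 45, 55, 65, 75, 85, 95
Σfm = 10×35 + 17×45 + 19×55 + 34×65 + 15×75 + 19×85 + 16×95 = 8630
n = Σf = 130
Mean = 8630 / 130 = 66.3846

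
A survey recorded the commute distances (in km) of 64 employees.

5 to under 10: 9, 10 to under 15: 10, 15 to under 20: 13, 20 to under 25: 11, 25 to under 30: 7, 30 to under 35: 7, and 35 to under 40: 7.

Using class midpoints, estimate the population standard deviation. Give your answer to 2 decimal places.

Midpoints: 7.5, 12.5, 17.5, 22.5, 27.5, 32.5, 37.5
n = 64, Σfm = 1350, mean = 21.0938
Σfm² = 34150
Σf(m − x̄)² = Σfm² − (Σfm)²/n = 34150 − 1350²/64 = 5673.4375
Population variance = 5673.4375 / 64 = 88.6475
Standard deviation = √88.6475 = 9.4153

9.42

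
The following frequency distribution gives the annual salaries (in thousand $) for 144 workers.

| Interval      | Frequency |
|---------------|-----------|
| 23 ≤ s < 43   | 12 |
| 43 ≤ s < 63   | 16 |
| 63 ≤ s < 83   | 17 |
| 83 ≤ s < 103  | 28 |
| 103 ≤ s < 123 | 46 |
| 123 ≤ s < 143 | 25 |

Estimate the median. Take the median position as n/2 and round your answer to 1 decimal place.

Cumulative frequencies: 12, 28, 45, 73, 119, 144
n = 144; position = n/2 = 72.
This falls in the class 83 ≤ s < 103: L = 83, F = 45, f = 28, h = 20.
Median ≈ 83 + ((72 − 45) / 28) × 20 = 102.2857

102.3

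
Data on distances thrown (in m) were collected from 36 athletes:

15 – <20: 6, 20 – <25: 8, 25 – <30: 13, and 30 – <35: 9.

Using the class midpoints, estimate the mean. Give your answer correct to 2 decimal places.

25.97

Midpoints: 17.5, 22.5, 27.5, 32.5
Σfm = 6×17.5 + 8×22.5 + 13×27.5 + 9×32.5 = 935
n = Σf = 36
Mean = 935 / 36 = 25.9722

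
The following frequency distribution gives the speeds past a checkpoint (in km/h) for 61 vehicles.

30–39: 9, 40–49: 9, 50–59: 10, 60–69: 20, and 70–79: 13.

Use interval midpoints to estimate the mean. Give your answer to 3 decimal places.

57.615

Midpoints: 34.5, 44.5, 54.5, 64.5, 74.5
Σfm = 9×34.5 + 9×44.5 + 10×54.5 + 20×64.5 + 13×74.5 = 3514.5
n = Σf = 61
Mean = 3514.5 / 61 = 57.6148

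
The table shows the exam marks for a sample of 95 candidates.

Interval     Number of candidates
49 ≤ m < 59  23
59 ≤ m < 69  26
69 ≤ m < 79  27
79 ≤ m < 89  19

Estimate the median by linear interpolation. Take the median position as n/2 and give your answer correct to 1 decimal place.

Cumulative frequencies: 23, 49, 76, 95
n = 95; position = n/2 = 47.5.
This falls in the class 59 ≤ m < 69: L = 59, F = 23, f = 26, h = 10.
Median ≈ 59 + ((47.5 − 23) / 26) × 10 = 68.4231

68.4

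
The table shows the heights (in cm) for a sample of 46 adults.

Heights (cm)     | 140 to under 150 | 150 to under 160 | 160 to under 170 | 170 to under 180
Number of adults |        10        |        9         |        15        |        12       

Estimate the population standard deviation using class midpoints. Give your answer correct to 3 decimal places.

Midpoints: 145, 155, 165, 175
n = 46, Σfm = 7420, mean = 161.3043
Σfm² = 1202350
Σf(m − x̄)² = Σfm² − (Σfm)²/n = 1202350 − 7420²/46 = 5471.7391
Population variance = 5471.7391 / 46 = 118.9509
Standard deviation = √118.9509 = 10.9065

10.906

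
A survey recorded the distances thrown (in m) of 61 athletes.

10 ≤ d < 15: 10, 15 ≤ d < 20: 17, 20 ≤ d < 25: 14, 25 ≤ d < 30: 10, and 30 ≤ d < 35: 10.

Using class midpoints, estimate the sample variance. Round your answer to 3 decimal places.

Midpoints: 12.5, 17.5, 22.5, 27.5, 32.5
n = 61, Σfm = 1337.5, mean = 21.9262
Σfm² = 31981.25
Σf(m − x̄)² = Σfm² − (Σfm)²/n = 31981.25 − 1337.5²/61 = 2654.9180
Sample variance = 2654.9180 / 60 = 44.2486

44.249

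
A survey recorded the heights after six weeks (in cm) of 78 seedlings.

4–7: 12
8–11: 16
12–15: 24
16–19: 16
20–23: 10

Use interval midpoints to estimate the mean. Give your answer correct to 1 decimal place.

Midpoints: 5.5, 9.5, 13.5, 17.5, 21.5
Σfm = 12×5.5 + 16×9.5 + 24×13.5 + 16×17.5 + 10×21.5 = 1037
n = Σf = 78
Mean = 1037 / 78 = 13.2949

13.3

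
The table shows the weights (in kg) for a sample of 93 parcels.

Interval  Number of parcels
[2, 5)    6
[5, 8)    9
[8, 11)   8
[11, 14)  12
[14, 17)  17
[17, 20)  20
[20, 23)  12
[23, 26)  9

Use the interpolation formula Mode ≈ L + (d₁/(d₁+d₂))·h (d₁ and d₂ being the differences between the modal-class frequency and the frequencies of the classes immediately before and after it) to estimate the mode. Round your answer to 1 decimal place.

Modal class: [17, 20) (highest frequency 20).
d₁ = 20 − 17 = 3, d₂ = 20 − 12 = 8
Mode ≈ 17 + (3/(3+8)) × 3 = 17 + 0.8182 = 17.8182

17.8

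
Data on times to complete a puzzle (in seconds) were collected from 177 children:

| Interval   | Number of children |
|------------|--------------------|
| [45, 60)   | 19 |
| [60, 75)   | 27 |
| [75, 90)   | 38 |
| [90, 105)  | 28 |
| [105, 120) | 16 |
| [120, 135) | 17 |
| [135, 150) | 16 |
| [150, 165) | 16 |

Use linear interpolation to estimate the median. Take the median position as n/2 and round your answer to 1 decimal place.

92.4

Cumulative frequencies: 19, 46, 84, 112, 128, 145, 161, 177
n = 177; position = n/2 = 88.5.
This falls in the class [90, 105): L = 90, F = 84, f = 28, h = 15.
Median ≈ 90 + ((88.5 − 84) / 28) × 15 = 92.4107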